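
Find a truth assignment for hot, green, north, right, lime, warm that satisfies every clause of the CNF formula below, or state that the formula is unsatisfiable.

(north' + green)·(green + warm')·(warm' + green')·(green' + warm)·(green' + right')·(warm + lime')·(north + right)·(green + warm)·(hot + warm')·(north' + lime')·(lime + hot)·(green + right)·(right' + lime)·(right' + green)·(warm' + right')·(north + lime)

Try north = 0.
(right) alone gives right = 1.
(green') alone gives green = 0.
That conflicts with the unit clause (green).
Backtrack on north: now try north = 1.
(green) alone gives green = 1.
(warm') alone gives warm = 0.
That conflicts with the unit clause (warm).
Both values of north lead to a conflict.

UNSATISFIABLE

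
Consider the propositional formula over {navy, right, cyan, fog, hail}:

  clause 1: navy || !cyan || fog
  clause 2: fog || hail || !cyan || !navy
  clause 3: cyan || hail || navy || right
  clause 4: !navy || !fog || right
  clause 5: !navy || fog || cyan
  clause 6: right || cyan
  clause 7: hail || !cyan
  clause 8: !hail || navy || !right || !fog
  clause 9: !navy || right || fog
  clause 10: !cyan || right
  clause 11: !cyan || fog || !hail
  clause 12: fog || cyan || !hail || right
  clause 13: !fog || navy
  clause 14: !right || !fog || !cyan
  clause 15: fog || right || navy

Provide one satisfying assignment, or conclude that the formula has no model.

Try right = true.
Try hail = true.
Try navy = true.
Try fog = true.
From the singleton clause (!cyan), cyan = false.
All clauses are satisfied.

navy ↦ true, right ↦ true, cyan ↦ false, fog ↦ true, hail ↦ true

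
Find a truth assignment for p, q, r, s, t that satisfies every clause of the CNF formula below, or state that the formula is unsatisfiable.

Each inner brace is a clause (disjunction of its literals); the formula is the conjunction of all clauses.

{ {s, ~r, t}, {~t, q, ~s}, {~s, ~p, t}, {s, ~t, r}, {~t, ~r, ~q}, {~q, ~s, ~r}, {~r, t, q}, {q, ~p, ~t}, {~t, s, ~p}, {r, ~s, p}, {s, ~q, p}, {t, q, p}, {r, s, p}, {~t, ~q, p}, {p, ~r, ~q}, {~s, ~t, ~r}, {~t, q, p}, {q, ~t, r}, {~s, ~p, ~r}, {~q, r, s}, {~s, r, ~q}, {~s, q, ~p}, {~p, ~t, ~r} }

p ↦ 1; q ↦ 0; r ↦ 0; s ↦ 0; t ↦ 0

Branch on s: set s = 0.
Branch on r: set r = 0.
The clause (~t) is unit, so t = 0.
The clause (p) is unit, so p = 1.
The clause (~q) is unit, so q = 0.
All clauses are satisfied.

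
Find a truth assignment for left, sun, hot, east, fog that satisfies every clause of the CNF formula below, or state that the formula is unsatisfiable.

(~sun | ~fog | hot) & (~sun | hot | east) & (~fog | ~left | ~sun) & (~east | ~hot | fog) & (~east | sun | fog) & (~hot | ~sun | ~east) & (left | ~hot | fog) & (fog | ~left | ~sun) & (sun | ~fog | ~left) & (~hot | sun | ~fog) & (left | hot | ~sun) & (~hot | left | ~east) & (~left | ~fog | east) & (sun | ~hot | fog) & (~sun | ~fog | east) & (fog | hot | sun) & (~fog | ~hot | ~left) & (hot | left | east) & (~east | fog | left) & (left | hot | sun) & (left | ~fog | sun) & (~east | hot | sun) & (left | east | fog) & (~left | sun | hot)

UNSATISFIABLE

Branch on sun: set sun = 0.
Branch on east: set east = 0.
Branch on fog: set fog = 0.
From the singleton clause (~hot), hot = 0.
But (hot) is also a unit clause — contradiction.
That branch fails; take fog = 1 instead.
From the singleton clause (~left), left = 0.
But (left) is also a unit clause — contradiction.
Both values of fog lead to a conflict.
That branch fails; take east = 1 instead.
From the singleton clause (fog), fog = 1.
From the singleton clause (~left), left = 0.
But (left) is also a unit clause — contradiction.
Both values of east lead to a conflict.
That branch fails; take sun = 1 instead.
Branch on fog: set fog = 0.
From the singleton clause (~left), left = 0.
From the singleton clause (~hot), hot = 0.
But (hot) is also a unit clause — contradiction.
That branch fails; take fog = 1 instead.
From the singleton clause (hot), hot = 1.
From the singleton clause (~left), left = 0.
From the singleton clause (~east), east = 0.
But (east) is also a unit clause — contradiction.
Both values of fog lead to a conflict.
Both values of sun lead to a conflict.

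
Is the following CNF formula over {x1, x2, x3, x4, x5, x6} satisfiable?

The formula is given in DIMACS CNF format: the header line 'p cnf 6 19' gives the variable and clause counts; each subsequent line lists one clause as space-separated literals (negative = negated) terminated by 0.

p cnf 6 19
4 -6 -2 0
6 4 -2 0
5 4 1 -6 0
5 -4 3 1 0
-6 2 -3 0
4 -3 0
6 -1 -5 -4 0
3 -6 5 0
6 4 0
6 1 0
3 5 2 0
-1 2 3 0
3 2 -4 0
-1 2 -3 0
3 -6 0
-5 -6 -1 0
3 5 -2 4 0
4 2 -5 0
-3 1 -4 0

Yes, satisfiable

Branch on x4: set x4 = True.
Branch on x6: set x6 = True.
From the singleton clause (x3), x3 = True.
From the singleton clause (x2), x2 = True.
From the singleton clause (x1), x1 = True.
From the singleton clause (¬x5), x5 = False.
All clauses are satisfied.
A satisfying assignment: x1=True; x2=True; x3=True; x4=True; x5=False; x6=True.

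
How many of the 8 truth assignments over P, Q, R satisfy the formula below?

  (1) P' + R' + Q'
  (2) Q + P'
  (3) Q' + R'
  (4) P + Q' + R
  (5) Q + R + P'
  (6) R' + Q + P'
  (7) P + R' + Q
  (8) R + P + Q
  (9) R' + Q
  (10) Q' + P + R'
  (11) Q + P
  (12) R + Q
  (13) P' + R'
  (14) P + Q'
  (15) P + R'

1

There are 2^3 = 8 truth assignments over (P, Q, R).
Check each against the 15 clauses (columns in the order P, Q, R):
  F F F  ✗ fails (R + P + Q)
  F F T  ✗ fails (P + R' + Q)
  F T F  ✗ fails (P + Q' + R)
  F T T  ✗ fails (Q' + R')
  T F F  ✗ fails (Q + P')
  T F T  ✗ fails (Q + P')
  T T F  ✓ satisfies all
  T T T  ✗ fails (P' + R' + Q')
1 of the 8 rows is a model.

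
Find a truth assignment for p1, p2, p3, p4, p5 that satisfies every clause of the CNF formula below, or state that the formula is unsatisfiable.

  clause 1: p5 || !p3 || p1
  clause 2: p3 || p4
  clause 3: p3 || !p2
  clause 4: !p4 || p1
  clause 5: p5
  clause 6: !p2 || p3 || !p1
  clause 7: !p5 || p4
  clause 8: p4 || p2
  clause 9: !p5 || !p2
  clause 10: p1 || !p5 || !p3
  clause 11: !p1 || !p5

From the singleton clause (p5), p5 = true.
From the singleton clause (p4), p4 = true.
From the singleton clause (p1), p1 = true.
But (!p1) is also a unit clause — contradiction.

UNSATISFIABLE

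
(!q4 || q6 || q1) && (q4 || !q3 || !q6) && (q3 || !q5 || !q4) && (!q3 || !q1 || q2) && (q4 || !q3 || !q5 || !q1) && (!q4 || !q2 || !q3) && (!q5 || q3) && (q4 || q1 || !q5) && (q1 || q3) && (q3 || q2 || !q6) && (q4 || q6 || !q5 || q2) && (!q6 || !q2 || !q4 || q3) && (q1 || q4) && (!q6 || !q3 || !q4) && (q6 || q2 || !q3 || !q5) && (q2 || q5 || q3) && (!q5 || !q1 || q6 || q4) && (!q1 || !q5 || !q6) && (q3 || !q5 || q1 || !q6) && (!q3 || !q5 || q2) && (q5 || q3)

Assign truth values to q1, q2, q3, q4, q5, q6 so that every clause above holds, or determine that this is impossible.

Try q5 = false.
Unit clause (q3) forces q3 = true.
Try q4 = false.
Unit clause (!q6) forces q6 = false.
Unit clause (q1) forces q1 = true.
Unit clause (q2) forces q2 = true.
This assignment satisfies each clause.

q1: true, q2: true, q3: true, q4: false, q5: false, q6: false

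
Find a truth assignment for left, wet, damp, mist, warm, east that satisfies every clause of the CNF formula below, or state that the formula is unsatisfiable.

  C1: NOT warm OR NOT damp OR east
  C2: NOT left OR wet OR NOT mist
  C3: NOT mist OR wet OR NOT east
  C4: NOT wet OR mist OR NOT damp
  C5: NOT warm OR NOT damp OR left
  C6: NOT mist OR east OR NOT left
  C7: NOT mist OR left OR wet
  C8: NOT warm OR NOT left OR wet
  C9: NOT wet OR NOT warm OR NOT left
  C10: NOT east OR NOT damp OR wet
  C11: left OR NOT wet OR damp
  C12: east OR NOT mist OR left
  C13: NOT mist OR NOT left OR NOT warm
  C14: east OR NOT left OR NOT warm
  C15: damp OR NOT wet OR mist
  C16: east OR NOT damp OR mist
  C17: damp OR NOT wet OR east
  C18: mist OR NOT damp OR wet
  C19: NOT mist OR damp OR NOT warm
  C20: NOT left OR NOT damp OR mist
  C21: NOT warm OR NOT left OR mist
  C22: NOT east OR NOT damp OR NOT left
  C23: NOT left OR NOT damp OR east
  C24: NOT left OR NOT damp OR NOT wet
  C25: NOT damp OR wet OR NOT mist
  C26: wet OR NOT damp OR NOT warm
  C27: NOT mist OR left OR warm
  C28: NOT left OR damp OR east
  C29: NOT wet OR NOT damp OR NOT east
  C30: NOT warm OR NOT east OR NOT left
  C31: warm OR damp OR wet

Branch on warm: set warm = true.
Branch on damp: set damp = false.
From the singleton clause (NOT mist), mist = false.
From the singleton clause (NOT wet), wet = false.
From the singleton clause (NOT left), left = false.
No clause remains; east is free.

left: false, wet: false, damp: false, mist: false, warm: true, east: true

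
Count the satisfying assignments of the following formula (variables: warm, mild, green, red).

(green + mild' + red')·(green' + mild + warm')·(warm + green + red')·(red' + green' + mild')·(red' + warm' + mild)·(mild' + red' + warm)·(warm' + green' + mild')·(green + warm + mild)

There are 2^4 = 16 truth assignments over (warm, mild, green, red).
Check each against the 8 clauses (columns in the order warm, mild, green, red):
  F F F F  ✗ fails (green + warm + mild)
  F F F T  ✗ fails (warm + green + red')
  F F T F  ✓ satisfies all
  F F T T  ✓ satisfies all
  F T F F  ✓ satisfies all
  F T F T  ✗ fails (green + mild' + red')
  F T T F  ✓ satisfies all
  F T T T  ✗ fails (red' + green' + mild')
  T F F F  ✓ satisfies all
  T F F T  ✗ fails (red' + warm' + mild)
  T F T F  ✗ fails (green' + mild + warm')
  T F T T  ✗ fails (green' + mild + warm')
  T T F F  ✓ satisfies all
  T T F T  ✗ fails (green + mild' + red')
  T T T F  ✗ fails (warm' + green' + mild')
  T T T T  ✗ fails (red' + green' + mild')
6 of the 16 rows are models.

6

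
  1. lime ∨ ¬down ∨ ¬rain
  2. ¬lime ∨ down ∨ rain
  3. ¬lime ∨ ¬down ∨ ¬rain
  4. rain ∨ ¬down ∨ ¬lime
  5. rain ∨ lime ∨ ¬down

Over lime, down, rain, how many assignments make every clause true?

3

There are 2^3 = 8 truth assignments over (lime, down, rain).
Check each against the 5 clauses (columns in the order lime, down, rain):
  F F F  ✓ satisfies all
  F F T  ✓ satisfies all
  F T F  ✗ fails (rain ∨ lime ∨ ¬down)
  F T T  ✗ fails (lime ∨ ¬down ∨ ¬rain)
  T F F  ✗ fails (¬lime ∨ down ∨ rain)
  T F T  ✓ satisfies all
  T T F  ✗ fails (rain ∨ ¬down ∨ ¬lime)
  T T T  ✗ fails (¬lime ∨ ¬down ∨ ¬rain)
3 of the 8 rows are models.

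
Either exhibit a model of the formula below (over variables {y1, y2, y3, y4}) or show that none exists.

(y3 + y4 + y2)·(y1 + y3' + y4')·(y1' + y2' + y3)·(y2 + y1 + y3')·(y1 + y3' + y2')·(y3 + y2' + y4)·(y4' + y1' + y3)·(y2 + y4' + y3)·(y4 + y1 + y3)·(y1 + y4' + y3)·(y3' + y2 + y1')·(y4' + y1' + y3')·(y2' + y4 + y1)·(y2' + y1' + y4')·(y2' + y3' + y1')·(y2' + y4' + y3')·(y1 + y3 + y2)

UNSATISFIABLE

Try y3 = 1.
Try y1 = 1.
Unit clause (y2) forces y2 = 1.
That conflicts with the unit clause (y2').
Backtrack on y1: now try y1 = 0.
Unit clause (y4') forces y4 = 0.
Unit clause (y2) forces y2 = 1.
That conflicts with the unit clause (y2').
Either choice for y1 ends in contradiction.
Backtrack on y3: now try y3 = 0.
Try y4 = 1.
Unit clause (y1') forces y1 = 0.
That conflicts with the unit clause (y1).
Backtrack on y4: now try y4 = 0.
Unit clause (y2) forces y2 = 1.
That conflicts with the unit clause (y2').
Either choice for y4 ends in contradiction.
Either choice for y3 ends in contradiction.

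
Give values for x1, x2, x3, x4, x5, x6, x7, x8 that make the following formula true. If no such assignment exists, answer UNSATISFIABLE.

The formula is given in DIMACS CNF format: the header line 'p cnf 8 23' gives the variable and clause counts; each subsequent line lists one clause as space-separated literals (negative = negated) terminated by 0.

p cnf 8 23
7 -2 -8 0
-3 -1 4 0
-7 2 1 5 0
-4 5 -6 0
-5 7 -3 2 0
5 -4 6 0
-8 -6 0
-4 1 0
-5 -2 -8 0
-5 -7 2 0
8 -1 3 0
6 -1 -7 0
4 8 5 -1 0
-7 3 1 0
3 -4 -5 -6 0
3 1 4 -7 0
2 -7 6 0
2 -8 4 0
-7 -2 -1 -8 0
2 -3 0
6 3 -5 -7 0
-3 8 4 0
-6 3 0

Branch on x8: set x8 = True.
The clause (¬x6) is unit, so x6 = False.
Branch on x7: set x7 = True.
The clause (¬x1) is unit, so x1 = False.
The clause (¬x4) is unit, so x4 = False.
The clause (x3) is unit, so x3 = True.
The clause (x2) is unit, so x2 = True.
The clause (¬x5) is unit, so x5 = False.
All clauses are satisfied.

x1: False; x2: True; x3: True; x4: False; x5: False; x6: False; x7: True; x8: True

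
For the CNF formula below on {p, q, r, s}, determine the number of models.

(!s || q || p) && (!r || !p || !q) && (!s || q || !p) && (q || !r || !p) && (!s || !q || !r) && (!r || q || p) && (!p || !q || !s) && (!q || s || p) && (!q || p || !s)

There are 2^4 = 16 truth assignments over (p, q, r, s).
Check each against the 9 clauses (columns in the order p, q, r, s):
  F F F F  ✓ satisfies all
  F F F T  ✗ fails (!s || q || p)
  F F T F  ✗ fails (!r || q || p)
  F F T T  ✗ fails (!s || q || p)
  F T F F  ✗ fails (!q || s || p)
  F T F T  ✗ fails (!q || p || !s)
  F T T F  ✗ fails (!q || s || p)
  F T T T  ✗ fails (!s || !q || !r)
  T F F F  ✓ satisfies all
  T F F T  ✗ fails (!s || q || !p)
  T F T F  ✗ fails (q || !r || !p)
  T F T T  ✗ fails (!s || q || !p)
  T T F F  ✓ satisfies all
  T T F T  ✗ fails (!p || !q || !s)
  T T T F  ✗ fails (!r || !p || !q)
  T T T T  ✗ fails (!r || !p || !q)
3 of the 16 rows are models.

3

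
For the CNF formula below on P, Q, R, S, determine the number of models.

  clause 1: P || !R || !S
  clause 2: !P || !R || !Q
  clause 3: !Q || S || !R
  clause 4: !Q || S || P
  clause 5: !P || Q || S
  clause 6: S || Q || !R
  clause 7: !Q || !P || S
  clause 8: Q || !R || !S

5

There are 2^4 = 16 truth assignments over (P, Q, R, S).
Check each against the 8 clauses (columns in the order P, Q, R, S):
  F F F F  ✓ satisfies all
  F F F T  ✓ satisfies all
  F F T F  ✗ fails (S || Q || !R)
  F F T T  ✗ fails (P || !R || !S)
  F T F F  ✗ fails (!Q || S || P)
  F T F T  ✓ satisfies all
  F T T F  ✗ fails (!Q || S || !R)
  F T T T  ✗ fails (P || !R || !S)
  T F F F  ✗ fails (!P || Q || S)
  T F F T  ✓ satisfies all
  T F T F  ✗ fails (!P || Q || S)
  T F T T  ✗ fails (Q || !R || !S)
  T T F F  ✗ fails (!Q || !P || S)
  T T F T  ✓ satisfies all
  T T T F  ✗ fails (!P || !R || !Q)
  T T T T  ✗ fails (!P || !R || !Q)
5 of the 16 rows are models.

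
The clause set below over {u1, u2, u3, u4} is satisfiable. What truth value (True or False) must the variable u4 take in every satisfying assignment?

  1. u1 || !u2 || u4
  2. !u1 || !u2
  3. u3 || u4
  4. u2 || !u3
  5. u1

True

Suppose u4 = false.
Unit clause (u3) forces u3 = true.
Unit clause (u2) forces u2 = true.
Unit clause (u1) forces u1 = true.
That conflicts with the unit clause (!u1).
So every satisfying assignment has u4 = True.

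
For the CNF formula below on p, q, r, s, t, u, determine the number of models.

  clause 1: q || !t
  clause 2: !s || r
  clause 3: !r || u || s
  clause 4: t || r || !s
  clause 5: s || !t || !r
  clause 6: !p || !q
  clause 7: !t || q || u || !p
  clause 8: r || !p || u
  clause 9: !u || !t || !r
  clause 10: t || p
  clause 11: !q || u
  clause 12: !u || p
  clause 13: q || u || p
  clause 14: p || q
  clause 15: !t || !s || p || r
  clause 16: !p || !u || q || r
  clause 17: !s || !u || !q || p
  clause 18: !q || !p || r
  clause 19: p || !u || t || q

3

There are 2^6 = 64 truth assignments over (p, q, r, s, t, u).
Split on r. With r = true, the clauses containing r are satisfied and !r drops from the rest; 3 of the 2^5 = 32 assignments to the other variables satisfy what remains.
With r = false, by the same count on the reduced clause set, 0 assignments work.
(One model: p=T, q=F, r=T, s=F, t=F, u=T.)
Total: 3 + 0 = 3.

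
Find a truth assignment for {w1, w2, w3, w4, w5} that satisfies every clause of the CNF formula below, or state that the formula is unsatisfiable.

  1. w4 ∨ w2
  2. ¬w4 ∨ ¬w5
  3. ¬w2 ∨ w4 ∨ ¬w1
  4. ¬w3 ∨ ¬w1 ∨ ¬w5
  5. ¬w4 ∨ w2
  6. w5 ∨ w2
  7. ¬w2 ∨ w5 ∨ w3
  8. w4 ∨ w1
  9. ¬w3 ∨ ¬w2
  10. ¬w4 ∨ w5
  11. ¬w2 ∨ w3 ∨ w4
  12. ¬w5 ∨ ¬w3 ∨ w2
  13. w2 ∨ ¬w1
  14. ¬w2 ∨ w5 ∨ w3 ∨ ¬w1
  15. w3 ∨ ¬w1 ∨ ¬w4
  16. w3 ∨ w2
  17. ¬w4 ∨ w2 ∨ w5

Try w4 = True.
(¬w5) alone gives w5 = False.
But (w5) is also a unit clause — contradiction.
Undo w4 and try w4 = False.
(w2) alone gives w2 = True.
(¬w1) alone gives w1 = False.
But (w1) is also a unit clause — contradiction.
Either choice for w4 ends in contradiction.

UNSATISFIABLE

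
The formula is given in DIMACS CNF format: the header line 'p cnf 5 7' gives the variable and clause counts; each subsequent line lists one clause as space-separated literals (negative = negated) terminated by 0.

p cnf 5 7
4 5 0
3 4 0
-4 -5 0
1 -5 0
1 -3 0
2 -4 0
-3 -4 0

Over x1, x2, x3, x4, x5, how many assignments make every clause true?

There are 2^5 = 32 truth assignments over (x1, x2, x3, x4, x5).
Split on x4. With x4 = True, the clauses containing x4 are satisfied and ¬x4 drops from the rest; 2 of the 2^4 = 16 assignments to the other variables satisfy what remains.
With x4 = False, by the same count on the reduced clause set, 2 assignments work.
(One model: x1=F, x2=T, x3=F, x4=T, x5=F.)
Total: 2 + 2 = 4.

4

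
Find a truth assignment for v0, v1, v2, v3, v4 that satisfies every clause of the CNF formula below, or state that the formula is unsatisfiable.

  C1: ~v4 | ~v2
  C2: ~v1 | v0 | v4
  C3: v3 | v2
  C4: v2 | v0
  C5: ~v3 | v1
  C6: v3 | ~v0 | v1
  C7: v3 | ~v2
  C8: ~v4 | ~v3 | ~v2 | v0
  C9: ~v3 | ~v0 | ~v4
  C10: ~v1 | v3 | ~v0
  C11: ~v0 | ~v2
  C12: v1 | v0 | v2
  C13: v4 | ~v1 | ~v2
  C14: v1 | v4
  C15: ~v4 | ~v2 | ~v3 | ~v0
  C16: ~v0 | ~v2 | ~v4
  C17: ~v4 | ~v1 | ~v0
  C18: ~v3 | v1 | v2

Try v4 = 0.
(v1) alone gives v1 = 1.
(v0) alone gives v0 = 1.
(v3) alone gives v3 = 1.
(~v2) alone gives v2 = 0.
All clauses are satisfied.

v0: 1,  v1: 1,  v2: 0,  v3: 1,  v4: 0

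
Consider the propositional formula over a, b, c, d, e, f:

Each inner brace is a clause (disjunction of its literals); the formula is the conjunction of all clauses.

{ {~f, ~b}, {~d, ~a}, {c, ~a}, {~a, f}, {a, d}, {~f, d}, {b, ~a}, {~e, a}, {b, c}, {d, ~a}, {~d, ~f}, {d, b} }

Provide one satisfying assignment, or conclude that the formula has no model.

Branch on f: set f = 0.
From the singleton clause (~a), a = 0.
From the singleton clause (d), d = 1.
From the singleton clause (~e), e = 0.
Branch on b: set b = 1.
Every clause is now satisfied; c is unconstrained.

a=0, b=1, c=1, d=1, e=0, f=0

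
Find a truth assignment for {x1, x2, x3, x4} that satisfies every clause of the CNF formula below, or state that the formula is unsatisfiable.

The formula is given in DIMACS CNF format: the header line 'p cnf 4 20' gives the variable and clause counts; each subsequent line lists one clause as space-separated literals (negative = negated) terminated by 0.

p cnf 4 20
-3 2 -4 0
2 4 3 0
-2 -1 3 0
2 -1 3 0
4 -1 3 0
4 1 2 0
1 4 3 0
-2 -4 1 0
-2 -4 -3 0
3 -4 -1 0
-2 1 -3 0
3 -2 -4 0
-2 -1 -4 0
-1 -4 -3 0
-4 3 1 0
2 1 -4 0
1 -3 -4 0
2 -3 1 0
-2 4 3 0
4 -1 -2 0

Case x3 = True:
Case x2 = False:
(¬x4) alone gives x4 = False.
(x1) alone gives x1 = True.
All clauses are satisfied.

x1: True; x2: False; x3: True; x4: False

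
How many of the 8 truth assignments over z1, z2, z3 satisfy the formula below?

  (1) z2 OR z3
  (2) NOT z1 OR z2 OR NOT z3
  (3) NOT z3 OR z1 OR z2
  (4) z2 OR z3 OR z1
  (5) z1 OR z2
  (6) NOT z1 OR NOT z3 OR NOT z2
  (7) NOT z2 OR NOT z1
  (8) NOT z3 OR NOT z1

There are 2^3 = 8 truth assignments over (z1, z2, z3).
Check each against the 8 clauses (columns in the order z1, z2, z3):
  F F F  ✗ fails (z2 OR z3)
  F F T  ✗ fails (NOT z3 OR z1 OR z2)
  F T F  ✓ satisfies all
  F T T  ✓ satisfies all
  T F F  ✗ fails (z2 OR z3)
  T F T  ✗ fails (NOT z1 OR z2 OR NOT z3)
  T T F  ✗ fails (NOT z2 OR NOT z1)
  T T T  ✗ fails (NOT z1 OR NOT z3 OR NOT z2)
2 of the 8 rows are models.

2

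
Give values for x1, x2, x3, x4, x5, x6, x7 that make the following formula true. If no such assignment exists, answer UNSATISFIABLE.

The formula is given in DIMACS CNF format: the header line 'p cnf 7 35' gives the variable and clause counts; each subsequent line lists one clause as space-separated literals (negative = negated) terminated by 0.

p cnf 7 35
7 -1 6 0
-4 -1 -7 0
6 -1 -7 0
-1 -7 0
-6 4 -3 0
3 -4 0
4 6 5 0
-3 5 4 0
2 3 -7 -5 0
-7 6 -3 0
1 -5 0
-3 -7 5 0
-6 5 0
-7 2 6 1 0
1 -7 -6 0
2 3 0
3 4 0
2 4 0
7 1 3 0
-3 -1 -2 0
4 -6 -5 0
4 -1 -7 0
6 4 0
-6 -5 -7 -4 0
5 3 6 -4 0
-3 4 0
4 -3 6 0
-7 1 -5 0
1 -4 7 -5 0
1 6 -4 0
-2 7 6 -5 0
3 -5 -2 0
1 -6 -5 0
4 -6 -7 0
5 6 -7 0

Case x1 = True:
From the singleton clause (¬x7), x7 = False.
From the singleton clause (x6), x6 = True.
From the singleton clause (x5), x5 = True.
From the singleton clause (x4), x4 = True.
From the singleton clause (x3), x3 = True.
From the singleton clause (¬x2), x2 = False.
All clauses are satisfied.

x1: True; x2: False; x3: True; x4: True; x5: True; x6: True; x7: False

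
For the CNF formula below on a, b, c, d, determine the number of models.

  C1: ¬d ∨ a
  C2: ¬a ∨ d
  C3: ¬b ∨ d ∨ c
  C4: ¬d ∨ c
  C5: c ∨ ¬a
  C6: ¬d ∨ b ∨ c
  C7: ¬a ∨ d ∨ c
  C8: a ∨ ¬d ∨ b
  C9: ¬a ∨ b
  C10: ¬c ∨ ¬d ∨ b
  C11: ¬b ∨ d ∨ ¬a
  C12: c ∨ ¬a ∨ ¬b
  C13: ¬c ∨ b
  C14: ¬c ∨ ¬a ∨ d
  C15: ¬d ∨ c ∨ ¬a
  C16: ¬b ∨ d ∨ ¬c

There are 2^4 = 16 truth assignments over (a, b, c, d).
Split on a. With a = True, the clauses containing a are satisfied and ¬a drops from the rest; 1 of the 2^3 = 8 assignments to the other variables satisfy what remains.
With a = False, by the same count on the reduced clause set, 1 assignment works.
(One model: a=F, b=F, c=F, d=F.)
Total: 1 + 1 = 2.

2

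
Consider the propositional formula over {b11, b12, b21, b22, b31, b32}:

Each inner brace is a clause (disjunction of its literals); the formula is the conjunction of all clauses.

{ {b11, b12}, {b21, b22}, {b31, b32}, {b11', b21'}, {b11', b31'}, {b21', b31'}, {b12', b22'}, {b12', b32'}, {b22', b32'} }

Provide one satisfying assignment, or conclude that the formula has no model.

UNSATISFIABLE

Try b11 = 1.
The clause (b21') is unit, so b21 = 0.
The clause (b22) is unit, so b22 = 1.
The clause (b31') is unit, so b31 = 0.
The clause (b32) is unit, so b32 = 1.
But (b32') is also a unit clause — contradiction.
So b11 must be the other value — set b11 = 0.
The clause (b12) is unit, so b12 = 1.
The clause (b22') is unit, so b22 = 0.
The clause (b21) is unit, so b21 = 1.
The clause (b31') is unit, so b31 = 0.
The clause (b32) is unit, so b32 = 1.
But (b32') is also a unit clause — contradiction.
Neither b11 = 1 nor b11 = 0 works.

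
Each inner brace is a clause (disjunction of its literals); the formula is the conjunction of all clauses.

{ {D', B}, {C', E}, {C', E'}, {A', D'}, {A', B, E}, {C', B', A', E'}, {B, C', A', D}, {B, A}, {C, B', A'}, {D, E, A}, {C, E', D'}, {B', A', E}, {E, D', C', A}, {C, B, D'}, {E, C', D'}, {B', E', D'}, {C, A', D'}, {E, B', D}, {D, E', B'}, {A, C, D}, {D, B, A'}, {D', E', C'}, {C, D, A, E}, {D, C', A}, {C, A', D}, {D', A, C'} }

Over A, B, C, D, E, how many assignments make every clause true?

1

There are 2^5 = 32 truth assignments over (A, B, C, D, E).
Split on D. With D = 1, the clauses containing D are satisfied and D' drops from the rest; 1 of the 2^4 = 16 assignments to the other variables satisfy what remains.
With D = 0, by the same count on the reduced clause set, 0 assignments work.
Total: 1 + 0 = 1.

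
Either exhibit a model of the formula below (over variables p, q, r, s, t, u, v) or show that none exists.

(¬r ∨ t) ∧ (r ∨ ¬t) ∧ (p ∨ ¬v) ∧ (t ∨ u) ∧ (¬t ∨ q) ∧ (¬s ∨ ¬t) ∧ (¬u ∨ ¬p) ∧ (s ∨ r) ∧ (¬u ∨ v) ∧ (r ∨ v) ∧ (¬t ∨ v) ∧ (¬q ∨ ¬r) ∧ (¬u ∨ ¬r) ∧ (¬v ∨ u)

Suppose r = False.
Unit clause (¬t) forces t = False.
Unit clause (u) forces u = True.
Unit clause (¬p) forces p = False.
Unit clause (¬v) forces v = False.
But (v) is also a unit clause — contradiction.
That branch fails; take r = True instead.
Unit clause (t) forces t = True.
Unit clause (q) forces q = True.
But (¬q) is also a unit clause — contradiction.
Either choice for r ends in contradiction.

UNSATISFIABLE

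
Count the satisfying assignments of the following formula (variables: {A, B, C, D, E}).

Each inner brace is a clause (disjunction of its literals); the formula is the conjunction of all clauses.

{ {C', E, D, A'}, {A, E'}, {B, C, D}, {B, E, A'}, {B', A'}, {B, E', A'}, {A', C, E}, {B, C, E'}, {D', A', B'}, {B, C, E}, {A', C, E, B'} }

There are 2^5 = 32 truth assignments over (A, B, C, D, E).
Split on A. With A = 1, the clauses containing A are satisfied and A' drops from the rest; 0 of the 2^4 = 16 assignments to the other variables satisfy what remains.
With A = 0, by the same count on the reduced clause set, 6 assignments work.
(One model: A=F, B=F, C=T, D=F, E=F.)
Total: 0 + 6 = 6.

6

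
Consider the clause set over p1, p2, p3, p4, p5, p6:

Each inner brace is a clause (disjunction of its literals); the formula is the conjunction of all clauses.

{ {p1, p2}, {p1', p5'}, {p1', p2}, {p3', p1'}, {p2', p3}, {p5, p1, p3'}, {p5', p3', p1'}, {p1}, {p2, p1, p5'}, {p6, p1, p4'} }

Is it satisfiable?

From the singleton clause (p1), p1 = 1.
From the singleton clause (p5'), p5 = 0.
From the singleton clause (p2), p2 = 1.
From the singleton clause (p3'), p3 = 0.
That conflicts with the unit clause (p3).
No assignment satisfies every clause.

No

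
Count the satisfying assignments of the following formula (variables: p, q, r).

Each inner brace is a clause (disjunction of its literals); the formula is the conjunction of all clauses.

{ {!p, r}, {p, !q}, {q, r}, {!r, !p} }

There are 2^3 = 8 truth assignments over (p, q, r).
Split on r. With r = true, the clauses containing r are satisfied and !r drops from the rest; 1 of the 2^2 = 4 assignments to the other variables satisfy what remains.
With r = false, by the same count on the reduced clause set, 0 assignments work.
(One model: p=F, q=F, r=T.)
Total: 1 + 0 = 1.

1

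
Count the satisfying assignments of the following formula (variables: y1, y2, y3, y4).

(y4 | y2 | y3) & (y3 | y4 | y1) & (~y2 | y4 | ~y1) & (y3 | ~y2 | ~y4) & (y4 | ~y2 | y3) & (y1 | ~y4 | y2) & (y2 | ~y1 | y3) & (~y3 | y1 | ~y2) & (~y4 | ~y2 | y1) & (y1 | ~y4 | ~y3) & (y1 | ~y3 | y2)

3

There are 2^4 = 16 truth assignments over (y1, y2, y3, y4).
Check each against the 11 clauses (columns in the order y1, y2, y3, y4):
  F F F F  ✗ fails (y4 | y2 | y3)
  F F F T  ✗ fails (y1 | ~y4 | y2)
  F F T F  ✗ fails (y1 | ~y3 | y2)
  F F T T  ✗ fails (y1 | ~y4 | y2)
  F T F F  ✗ fails (y3 | y4 | y1)
  F T F T  ✗ fails (y3 | ~y2 | ~y4)
  F T T F  ✗ fails (~y3 | y1 | ~y2)
  F T T T  ✗ fails (~y3 | y1 | ~y2)
  T F F F  ✗ fails (y4 | y2 | y3)
  T F F T  ✗ fails (y2 | ~y1 | y3)
  T F T F  ✓ satisfies all
  T F T T  ✓ satisfies all
  T T F F  ✗ fails (~y2 | y4 | ~y1)
  T T F T  ✗ fails (y3 | ~y2 | ~y4)
  T T T F  ✗ fails (~y2 | y4 | ~y1)
  T T T T  ✓ satisfies all
3 of the 16 rows are models.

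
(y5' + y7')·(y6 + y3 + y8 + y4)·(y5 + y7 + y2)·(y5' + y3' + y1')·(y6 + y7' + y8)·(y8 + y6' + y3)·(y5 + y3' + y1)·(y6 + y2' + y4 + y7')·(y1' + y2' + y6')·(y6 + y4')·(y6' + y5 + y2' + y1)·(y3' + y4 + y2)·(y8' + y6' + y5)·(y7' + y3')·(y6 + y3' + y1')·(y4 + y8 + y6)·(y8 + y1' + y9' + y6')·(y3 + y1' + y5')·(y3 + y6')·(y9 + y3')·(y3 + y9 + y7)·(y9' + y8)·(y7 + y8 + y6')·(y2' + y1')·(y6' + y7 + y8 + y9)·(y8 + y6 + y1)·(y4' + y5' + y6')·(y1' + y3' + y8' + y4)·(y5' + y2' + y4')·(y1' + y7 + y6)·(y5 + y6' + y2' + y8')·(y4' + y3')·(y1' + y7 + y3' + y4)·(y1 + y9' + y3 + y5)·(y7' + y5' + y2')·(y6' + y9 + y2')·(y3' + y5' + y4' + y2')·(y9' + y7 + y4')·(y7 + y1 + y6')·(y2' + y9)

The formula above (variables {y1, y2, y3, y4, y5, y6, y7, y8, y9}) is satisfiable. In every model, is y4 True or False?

Suppose y4 = 1.
From the singleton clause (y6), y6 = 1.
From the singleton clause (y3), y3 = 1.
That conflicts with the unit clause (y3').
So every satisfying assignment has y4 = False.

False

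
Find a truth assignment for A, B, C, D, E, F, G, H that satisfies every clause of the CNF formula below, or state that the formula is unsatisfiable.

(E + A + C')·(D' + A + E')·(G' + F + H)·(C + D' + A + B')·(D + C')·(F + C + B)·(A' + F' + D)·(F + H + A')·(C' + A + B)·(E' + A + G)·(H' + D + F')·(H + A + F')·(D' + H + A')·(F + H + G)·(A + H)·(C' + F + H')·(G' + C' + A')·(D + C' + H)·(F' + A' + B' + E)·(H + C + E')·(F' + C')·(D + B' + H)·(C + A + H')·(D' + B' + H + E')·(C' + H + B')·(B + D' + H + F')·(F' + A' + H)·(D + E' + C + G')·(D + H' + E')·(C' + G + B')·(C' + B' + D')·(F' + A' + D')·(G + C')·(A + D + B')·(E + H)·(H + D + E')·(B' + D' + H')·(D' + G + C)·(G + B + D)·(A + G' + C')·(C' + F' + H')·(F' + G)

Try D = 0.
Unit clause (C') forces C = 0.
Try F = 0.
Unit clause (B) forces B = 1.
Unit clause (H) forces H = 1.
Unit clause (A) forces A = 1.
Unit clause (E') forces E = 0.
All clauses hold; G can take either value.

A ↦ 1, B ↦ 1, C ↦ 0, D ↦ 0, E ↦ 0, F ↦ 0, G ↦ 1, H ↦ 1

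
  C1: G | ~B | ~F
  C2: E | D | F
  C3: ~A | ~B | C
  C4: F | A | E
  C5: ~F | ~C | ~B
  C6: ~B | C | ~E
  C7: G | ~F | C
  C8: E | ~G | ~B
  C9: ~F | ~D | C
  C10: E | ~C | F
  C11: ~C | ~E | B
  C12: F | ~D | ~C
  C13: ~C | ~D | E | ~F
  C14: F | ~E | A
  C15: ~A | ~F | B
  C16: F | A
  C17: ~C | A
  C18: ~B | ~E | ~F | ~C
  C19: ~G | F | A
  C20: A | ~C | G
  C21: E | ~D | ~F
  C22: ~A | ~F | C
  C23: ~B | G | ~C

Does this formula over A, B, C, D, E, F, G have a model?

Try F = 0.
From the singleton clause (A), A = 1.
Try E = 0.
From the singleton clause (D), D = 1.
From the singleton clause (~C), C = 0.
From the singleton clause (~B), B = 0.
No clause remains; G is free.
A satisfying assignment: A ↦ 1, B ↦ 0, C ↦ 0, D ↦ 1, E ↦ 0, F ↦ 0, G ↦ 0.

Yes, satisfiable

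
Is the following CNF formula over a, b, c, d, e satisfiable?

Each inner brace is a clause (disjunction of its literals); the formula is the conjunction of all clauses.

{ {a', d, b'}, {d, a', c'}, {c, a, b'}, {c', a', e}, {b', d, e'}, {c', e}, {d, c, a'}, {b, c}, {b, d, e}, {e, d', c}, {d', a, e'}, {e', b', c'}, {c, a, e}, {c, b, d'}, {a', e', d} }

Suppose c = 1.
From the singleton clause (e), e = 1.
From the singleton clause (b'), b = 0.
Suppose d = 0.
From the singleton clause (a'), a = 0.
This assignment satisfies each clause.
A satisfying assignment: a ↦ 0; b ↦ 0; c ↦ 1; d ↦ 0; e ↦ 1.

Yes, satisfiable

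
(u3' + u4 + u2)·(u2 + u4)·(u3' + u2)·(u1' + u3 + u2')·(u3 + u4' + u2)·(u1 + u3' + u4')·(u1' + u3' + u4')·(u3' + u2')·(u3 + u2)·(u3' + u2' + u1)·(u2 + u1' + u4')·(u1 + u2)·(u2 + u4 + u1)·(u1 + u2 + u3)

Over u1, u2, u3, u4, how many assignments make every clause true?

2

There are 2^4 = 16 truth assignments over (u1, u2, u3, u4).
Check each against the 14 clauses (columns in the order u1, u2, u3, u4):
  F F F F  ✗ fails (u2 + u4)
  F F F T  ✗ fails (u3 + u4' + u2)
  F F T F  ✗ fails (u3' + u4 + u2)
  F F T T  ✗ fails (u3' + u2)
  F T F F  ✓ satisfies all
  F T F T  ✓ satisfies all
  F T T F  ✗ fails (u3' + u2')
  F T T T  ✗ fails (u1 + u3' + u4')
  T F F F  ✗ fails (u2 + u4)
  T F F T  ✗ fails (u3 + u4' + u2)
  T F T F  ✗ fails (u3' + u4 + u2)
  T F T T  ✗ fails (u3' + u2)
  T T F F  ✗ fails (u1' + u3 + u2')
  T T F T  ✗ fails (u1' + u3 + u2')
  T T T F  ✗ fails (u3' + u2')
  T T T T  ✗ fails (u1' + u3' + u4')
2 of the 16 rows are models.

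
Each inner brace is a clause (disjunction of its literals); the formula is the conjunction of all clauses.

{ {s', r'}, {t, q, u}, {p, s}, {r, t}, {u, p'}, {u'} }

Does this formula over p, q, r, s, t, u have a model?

Yes, satisfiable

Unit clause (u') forces u = 0.
Unit clause (p') forces p = 0.
Unit clause (s) forces s = 1.
Unit clause (r') forces r = 0.
Unit clause (t) forces t = 1.
All clauses hold; q can take either value.
A satisfying assignment: p=0, q=0, r=0, s=1, t=1, u=0.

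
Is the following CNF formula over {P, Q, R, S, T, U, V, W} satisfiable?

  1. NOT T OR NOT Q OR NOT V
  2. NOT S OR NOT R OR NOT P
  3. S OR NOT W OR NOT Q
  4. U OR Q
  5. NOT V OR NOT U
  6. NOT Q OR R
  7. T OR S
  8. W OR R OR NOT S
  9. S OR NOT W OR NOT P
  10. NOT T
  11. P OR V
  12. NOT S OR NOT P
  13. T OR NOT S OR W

The clause (NOT T) is unit, so T = false.
The clause (S) is unit, so S = true.
The clause (NOT P) is unit, so P = false.
The clause (V) is unit, so V = true.
The clause (NOT U) is unit, so U = false.
The clause (Q) is unit, so Q = true.
The clause (R) is unit, so R = true.
The clause (W) is unit, so W = true.
Every clause now holds.
A satisfying assignment: P=false, Q=true, R=true, S=true, T=false, U=false, V=true, W=true.

Satisfiable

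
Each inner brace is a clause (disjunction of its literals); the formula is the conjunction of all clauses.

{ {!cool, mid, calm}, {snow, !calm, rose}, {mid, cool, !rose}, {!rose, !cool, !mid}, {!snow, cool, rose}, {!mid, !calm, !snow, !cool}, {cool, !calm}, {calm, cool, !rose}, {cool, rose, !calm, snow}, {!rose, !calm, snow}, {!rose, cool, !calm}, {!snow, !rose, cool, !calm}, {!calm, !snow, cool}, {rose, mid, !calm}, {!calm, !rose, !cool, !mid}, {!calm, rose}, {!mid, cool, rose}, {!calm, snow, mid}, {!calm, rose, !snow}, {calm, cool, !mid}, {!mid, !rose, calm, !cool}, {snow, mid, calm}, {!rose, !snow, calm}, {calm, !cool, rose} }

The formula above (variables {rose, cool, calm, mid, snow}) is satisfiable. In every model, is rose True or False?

True

Suppose rose = false.
Unit clause (!calm) forces calm = false.
Unit clause (!cool) forces cool = false.
Unit clause (!snow) forces snow = false.
Unit clause (!mid) forces mid = false.
That conflicts with the unit clause (mid).
So every satisfying assignment has rose = True.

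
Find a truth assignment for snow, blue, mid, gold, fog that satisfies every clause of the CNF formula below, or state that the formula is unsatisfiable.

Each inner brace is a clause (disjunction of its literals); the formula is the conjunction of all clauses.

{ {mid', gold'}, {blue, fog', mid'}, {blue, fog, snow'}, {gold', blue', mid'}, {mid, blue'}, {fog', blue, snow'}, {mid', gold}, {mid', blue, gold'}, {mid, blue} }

UNSATISFIABLE

Case mid = 0:
Unit clause (blue') forces blue = 0.
Now (blue) is unsatisfied and unit — conflict.
Backtrack on mid: now try mid = 1.
Unit clause (gold') forces gold = 0.
Now (gold) is unsatisfied and unit — conflict.
Either choice for mid ends in contradiction.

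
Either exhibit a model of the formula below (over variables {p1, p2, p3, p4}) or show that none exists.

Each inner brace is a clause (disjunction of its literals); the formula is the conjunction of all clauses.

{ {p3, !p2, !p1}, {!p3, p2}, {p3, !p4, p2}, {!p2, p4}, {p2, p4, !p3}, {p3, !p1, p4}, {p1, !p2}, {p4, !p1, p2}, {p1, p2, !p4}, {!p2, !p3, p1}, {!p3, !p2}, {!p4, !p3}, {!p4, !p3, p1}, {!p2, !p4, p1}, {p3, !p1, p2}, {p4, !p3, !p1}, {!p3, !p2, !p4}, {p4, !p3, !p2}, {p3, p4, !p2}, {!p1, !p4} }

Try p3 = false.
Try p2 = false.
(!p4) alone gives p4 = false.
(!p1) alone gives p1 = false.
All clauses are satisfied.

p1: false,  p2: false,  p3: false,  p4: false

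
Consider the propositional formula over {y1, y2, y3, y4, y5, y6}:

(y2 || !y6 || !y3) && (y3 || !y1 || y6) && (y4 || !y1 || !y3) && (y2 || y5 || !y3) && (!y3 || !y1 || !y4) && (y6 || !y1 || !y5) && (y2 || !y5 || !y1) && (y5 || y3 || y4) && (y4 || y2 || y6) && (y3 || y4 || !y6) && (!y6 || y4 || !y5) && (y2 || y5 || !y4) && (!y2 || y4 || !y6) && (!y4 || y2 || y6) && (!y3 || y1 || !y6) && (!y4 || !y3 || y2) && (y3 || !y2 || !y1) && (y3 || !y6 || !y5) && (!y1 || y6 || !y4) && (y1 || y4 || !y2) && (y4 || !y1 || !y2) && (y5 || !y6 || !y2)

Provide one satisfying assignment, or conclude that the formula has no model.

y1 ↦ false; y2 ↦ true; y3 ↦ false; y4 ↦ true; y5 ↦ true; y6 ↦ false

Try y2 = true.
Try y4 = true.
Try y3 = false.
Unit clause (!y1) forces y1 = false.
Try y6 = false.
All clauses hold; y5 can take either value.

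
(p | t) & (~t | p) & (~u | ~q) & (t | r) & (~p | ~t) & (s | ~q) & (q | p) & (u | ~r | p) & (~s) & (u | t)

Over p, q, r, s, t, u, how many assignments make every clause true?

There are 2^6 = 64 truth assignments over (p, q, r, s, t, u).
Split on p. With p = 1, the clauses containing p are satisfied and ~p drops from the rest; 1 of the 2^5 = 32 assignments to the other variables satisfy what remains.
With p = 0, by the same count on the reduced clause set, 0 assignments work.
Total: 1 + 0 = 1.

1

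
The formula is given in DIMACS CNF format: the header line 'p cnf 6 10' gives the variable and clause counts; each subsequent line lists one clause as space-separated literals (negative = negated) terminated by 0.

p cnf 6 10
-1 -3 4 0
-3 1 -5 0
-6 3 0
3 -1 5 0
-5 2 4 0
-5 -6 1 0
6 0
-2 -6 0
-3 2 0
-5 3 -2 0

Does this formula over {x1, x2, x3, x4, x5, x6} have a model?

Unsatisfiable

(x6) alone gives x6 = True.
(x3) alone gives x3 = True.
(¬x2) alone gives x2 = False.
Now (x2) is unsatisfied and unit — conflict.
No assignment satisfies every clause.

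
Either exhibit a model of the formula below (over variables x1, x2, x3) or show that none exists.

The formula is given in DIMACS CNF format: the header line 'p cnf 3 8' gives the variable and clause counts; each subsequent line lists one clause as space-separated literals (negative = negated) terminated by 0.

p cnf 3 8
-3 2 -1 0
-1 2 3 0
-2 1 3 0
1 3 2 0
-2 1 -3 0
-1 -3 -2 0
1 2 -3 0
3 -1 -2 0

UNSATISFIABLE

Branch on x3: set x3 = False.
Branch on x1: set x1 = False.
The clause (¬x2) is unit, so x2 = False.
But (x2) is also a unit clause — contradiction.
Backtrack on x1: now try x1 = True.
The clause (x2) is unit, so x2 = True.
But (¬x2) is also a unit clause — contradiction.
Either choice for x1 ends in contradiction.
Backtrack on x3: now try x3 = True.
Branch on x2: set x2 = True.
The clause (x1) is unit, so x1 = True.
But (¬x1) is also a unit clause — contradiction.
Backtrack on x2: now try x2 = False.
The clause (¬x1) is unit, so x1 = False.
But (x1) is also a unit clause — contradiction.
Either choice for x2 ends in contradiction.
Either choice for x3 ends in contradiction.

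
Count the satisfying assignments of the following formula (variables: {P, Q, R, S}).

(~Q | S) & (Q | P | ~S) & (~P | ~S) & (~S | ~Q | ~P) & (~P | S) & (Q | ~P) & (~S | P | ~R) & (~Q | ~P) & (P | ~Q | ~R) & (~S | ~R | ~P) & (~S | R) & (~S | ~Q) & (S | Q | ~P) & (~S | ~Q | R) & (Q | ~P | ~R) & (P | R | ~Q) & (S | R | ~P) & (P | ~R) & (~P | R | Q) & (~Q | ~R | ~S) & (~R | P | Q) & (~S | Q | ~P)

1

There are 2^4 = 16 truth assignments over (P, Q, R, S).
Check each against the 22 clauses (columns in the order P, Q, R, S):
  F F F F  ✓ satisfies all
  F F F T  ✗ fails (Q | P | ~S)
  F F T F  ✗ fails (P | ~R)
  F F T T  ✗ fails (Q | P | ~S)
  F T F F  ✗ fails (~Q | S)
  F T F T  ✗ fails (~S | R)
  F T T F  ✗ fails (~Q | S)
  F T T T  ✗ fails (~S | P | ~R)
  T F F F  ✗ fails (~P | S)
  T F F T  ✗ fails (~P | ~S)
  T F T F  ✗ fails (~P | S)
  T F T T  ✗ fails (~P | ~S)
  T T F F  ✗ fails (~Q | S)
  T T F T  ✗ fails (~P | ~S)
  T T T F  ✗ fails (~Q | S)
  T T T T  ✗ fails (~P | ~S)
1 of the 16 rows is a model.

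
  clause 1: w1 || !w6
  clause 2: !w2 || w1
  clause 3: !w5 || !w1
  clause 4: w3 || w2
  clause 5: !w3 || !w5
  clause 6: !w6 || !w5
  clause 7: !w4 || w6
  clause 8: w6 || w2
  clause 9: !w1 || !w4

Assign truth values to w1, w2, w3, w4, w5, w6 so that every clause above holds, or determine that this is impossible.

w1=true,  w2=true,  w3=false,  w4=false,  w5=false,  w6=true

Suppose w1 = true.
Unit clause (!w5) forces w5 = false.
Unit clause (!w4) forces w4 = false.
Suppose w3 = false.
Unit clause (w2) forces w2 = true.
Every clause is now satisfied; w6 is unconstrained.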